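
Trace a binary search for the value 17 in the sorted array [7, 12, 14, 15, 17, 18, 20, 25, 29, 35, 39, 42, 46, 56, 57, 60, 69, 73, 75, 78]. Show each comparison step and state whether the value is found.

Binary search for 17 in [7, 12, 14, 15, 17, 18, 20, 25, 29, 35, 39, 42, 46, 56, 57, 60, 69, 73, 75, 78]:

lo=0, hi=19, mid=9, arr[mid]=35 -> 35 > 17, search left half
lo=0, hi=8, mid=4, arr[mid]=17 -> Found target at index 4!

Binary search finds 17 at index 4 after 2 comparisons. The search repeatedly halves the search space by comparing with the middle element.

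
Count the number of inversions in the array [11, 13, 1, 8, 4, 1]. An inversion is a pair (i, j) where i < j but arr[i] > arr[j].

Finding inversions in [11, 13, 1, 8, 4, 1]:

(0, 2): arr[0]=11 > arr[2]=1
(0, 3): arr[0]=11 > arr[3]=8
(0, 4): arr[0]=11 > arr[4]=4
(0, 5): arr[0]=11 > arr[5]=1
(1, 2): arr[1]=13 > arr[2]=1
(1, 3): arr[1]=13 > arr[3]=8
(1, 4): arr[1]=13 > arr[4]=4
(1, 5): arr[1]=13 > arr[5]=1
(3, 4): arr[3]=8 > arr[4]=4
(3, 5): arr[3]=8 > arr[5]=1
(4, 5): arr[4]=4 > arr[5]=1

Total inversions: 11

The array has 11 inversion(s): (0,2), (0,3), (0,4), (0,5), (1,2), (1,3), (1,4), (1,5), (3,4), (3,5), (4,5). Each pair (i,j) satisfies i < j and arr[i] > arr[j].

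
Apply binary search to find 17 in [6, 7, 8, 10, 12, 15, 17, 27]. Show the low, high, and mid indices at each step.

Binary search for 17 in [6, 7, 8, 10, 12, 15, 17, 27]:

lo=0, hi=7, mid=3, arr[mid]=10 -> 10 < 17, search right half
lo=4, hi=7, mid=5, arr[mid]=15 -> 15 < 17, search right half
lo=6, hi=7, mid=6, arr[mid]=17 -> Found target at index 6!

Binary search finds 17 at index 6 after 3 comparisons. The search repeatedly halves the search space by comparing with the middle element.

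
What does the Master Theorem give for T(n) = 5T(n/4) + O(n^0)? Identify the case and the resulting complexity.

Master Theorem for T(n) = 5T(n/4) + O(n^0):

a = 5, b = 4, c = 0
log_b(a) = log_4(5) = 1.1610

Case 1: c = 0 < log_4(5) = 1.1610
T(n) = O(n^(log_4 5))

For T(n) = 5T(n/4) + O(n^0): log_4(5) = 1.1610. This is Case 1 of the Master Theorem (c < log_b(a), work dominated by leaves), giving O(n^(log_4 5)).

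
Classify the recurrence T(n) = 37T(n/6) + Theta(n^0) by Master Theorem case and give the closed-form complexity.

Master Theorem for T(n) = 37T(n/6) + O(n^0):

a = 37, b = 6, c = 0
log_b(a) = log_6(37) = 2.0153

Case 1: c = 0 < log_6(37) = 2.0153
T(n) = O(n^(log_6 37))

For T(n) = 37T(n/6) + O(n^0): log_6(37) = 2.0153. This is Case 1 of the Master Theorem (c < log_b(a), work dominated by leaves), giving O(n^(log_6 37)).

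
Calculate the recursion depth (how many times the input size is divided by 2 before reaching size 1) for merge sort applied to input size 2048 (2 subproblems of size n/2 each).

For divide and conquer with division factor 2:

Problem sizes at each level:
Level 0: 2048
Level 1: 1024
Level 2: 512
Level 3: 256
Level 4: 128
Level 5: 64
Level 6: 32
Level 7: 16
Level 8: 8
Level 9: 4
Level 10: 2
Level 11: 1

The root is level 0 and the size-1 base case is level 11 (the tree spans levels 0 through 11, i.e. 12 levels counting the root), so the depth is the number of divisions: log_2(2048) = 11

The recursion tree depth is log_2(2048) = 11. At each level, the problem size is divided by 2, so it takes 11 divisions to reduce to a base case of size 1. The algorithm makes 2 recursive calls at each level.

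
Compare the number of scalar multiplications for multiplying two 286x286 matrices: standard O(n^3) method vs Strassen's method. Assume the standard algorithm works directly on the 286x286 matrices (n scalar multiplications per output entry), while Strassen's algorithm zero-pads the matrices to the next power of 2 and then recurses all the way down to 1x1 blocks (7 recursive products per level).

Matrix multiplication for 286x286 matrices:

Strassen's algorithm requires power-of-2 dimensions. Pad 286x286 to 512x512 (next power of 2).

Standard algorithm: 286^3 = 23393656 multiplications
Strassen's algorithm: 7^(log2(512)) = 7^9 = 40353607 multiplications
Difference: 23393656 - 40353607 = -16959951 (Strassen uses MORE here due to padding overhead — for small or just-over-power-of-2 n, padding can outweigh the per-level savings)

Standard: 23393656 multiplications (286^3). Strassen: 40353607 multiplications (7^9, after padding to 512x512). Strassen reduces 8 recursive multiplications to 7 at each level.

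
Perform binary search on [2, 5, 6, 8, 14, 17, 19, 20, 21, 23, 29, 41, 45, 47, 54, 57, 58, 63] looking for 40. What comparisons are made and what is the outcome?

Binary search for 40 in [2, 5, 6, 8, 14, 17, 19, 20, 21, 23, 29, 41, 45, 47, 54, 57, 58, 63]:

lo=0, hi=17, mid=8, arr[mid]=21 -> 21 < 40, search right half
lo=9, hi=17, mid=13, arr[mid]=47 -> 47 > 40, search left half
lo=9, hi=12, mid=10, arr[mid]=29 -> 29 < 40, search right half
lo=11, hi=12, mid=11, arr[mid]=41 -> 41 > 40, search left half
lo=11 > hi=10, target 40 not found

Binary search determines that 40 is not in the array after 4 comparisons. The search space was exhausted without finding the target.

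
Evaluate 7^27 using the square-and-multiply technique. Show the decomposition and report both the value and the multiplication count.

Computing 7^27 by squaring (build up from 7^1; each line after the first costs one multiplication):

7^1 = 7
7^2 = (7^1)^2 = 7^2 = 49
7^3 = 7 * 7^2 = 7 * 49 = 343
7^6 = (7^3)^2 = 343^2 = 117649
7^12 = (7^6)^2 = 117649^2 = 13841287201
7^13 = 7 * 7^12 = 7 * 13841287201 = 96889010407
7^26 = (7^13)^2 = 96889010407^2 = 9387480337647754305649
7^27 = 7 * 7^26 = 7 * 9387480337647754305649 = 65712362363534280139543

Result: 65712362363534280139543
Multiplications needed: 7 (7 lines after 7^1)

7^27 = 65712362363534280139543. Using exponentiation by squaring, this requires 7 multiplications. The key idea: if the exponent is even, square the half-power; if odd, multiply by the base once.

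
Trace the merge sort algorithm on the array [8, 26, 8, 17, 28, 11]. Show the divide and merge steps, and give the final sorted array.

Merge sort trace:

Split: [8, 26, 8, 17, 28, 11] -> [8, 26, 8] and [17, 28, 11]
  Split: [8, 26, 8] -> [8] and [26, 8]
    Split: [26, 8] -> [26] and [8]
    Merge: [26] + [8] -> [8, 26]
  Merge: [8] + [8, 26] -> [8, 8, 26]
  Split: [17, 28, 11] -> [17] and [28, 11]
    Split: [28, 11] -> [28] and [11]
    Merge: [28] + [11] -> [11, 28]
  Merge: [17] + [11, 28] -> [11, 17, 28]
Merge: [8, 8, 26] + [11, 17, 28] -> [8, 8, 11, 17, 26, 28]

Final sorted array: [8, 8, 11, 17, 26, 28]

The merge sort proceeds by recursively splitting the array and merging sorted halves.
After all merges, the sorted array is [8, 8, 11, 17, 26, 28].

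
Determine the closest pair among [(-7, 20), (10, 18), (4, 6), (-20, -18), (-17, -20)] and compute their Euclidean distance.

Computing all pairwise distances among 5 points:

d((-7, 20), (10, 18)) = 17.1172
d((-7, 20), (4, 6)) = 17.8045
d((-7, 20), (-20, -18)) = 40.1622
d((-7, 20), (-17, -20)) = 41.2311
d((10, 18), (4, 6)) = 13.4164
d((10, 18), (-20, -18)) = 46.8615
d((10, 18), (-17, -20)) = 46.6154
d((4, 6), (-20, -18)) = 33.9411
d((4, 6), (-17, -20)) = 33.4215
d((-20, -18), (-17, -20)) = 3.6056 <-- minimum

Closest pair: (-20, -18) and (-17, -20) with distance 3.6056

The closest pair is (-20, -18) and (-17, -20) with Euclidean distance 3.6056. For 5 points, brute-force pairwise comparison is shown above. For large n, the divide-and-conquer algorithm (sort by x, recurse on halves, check the dividing strip) achieves O(n log n).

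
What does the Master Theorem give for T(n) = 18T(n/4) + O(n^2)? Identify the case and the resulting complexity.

Master Theorem for T(n) = 18T(n/4) + O(n^2):

a = 18, b = 4, c = 2
log_b(a) = log_4(18) = 2.0850

Case 1: c = 2 < log_4(18) = 2.0850
T(n) = O(n^(log_4 18))

For T(n) = 18T(n/4) + O(n^2): log_4(18) = 2.0850. This is Case 1 of the Master Theorem (c < log_b(a), work dominated by leaves), giving O(n^(log_4 18)).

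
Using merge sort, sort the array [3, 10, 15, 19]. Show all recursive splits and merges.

Merge sort trace:

Split: [3, 10, 15, 19] -> [3, 10] and [15, 19]
  Split: [3, 10] -> [3] and [10]
  Merge: [3] + [10] -> [3, 10]
  Split: [15, 19] -> [15] and [19]
  Merge: [15] + [19] -> [15, 19]
Merge: [3, 10] + [15, 19] -> [3, 10, 15, 19]

Final sorted array: [3, 10, 15, 19]

The merge sort proceeds by recursively splitting the array and merging sorted halves.
After all merges, the sorted array is [3, 10, 15, 19].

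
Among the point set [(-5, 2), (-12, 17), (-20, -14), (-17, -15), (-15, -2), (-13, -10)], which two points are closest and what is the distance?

Computing all pairwise distances among 6 points:

d((-5, 2), (-12, 17)) = 16.5529
d((-5, 2), (-20, -14)) = 21.9317
d((-5, 2), (-17, -15)) = 20.8087
d((-5, 2), (-15, -2)) = 10.7703
d((-5, 2), (-13, -10)) = 14.4222
d((-12, 17), (-20, -14)) = 32.0156
d((-12, 17), (-17, -15)) = 32.3883
d((-12, 17), (-15, -2)) = 19.2354
d((-12, 17), (-13, -10)) = 27.0185
d((-20, -14), (-17, -15)) = 3.1623 <-- minimum
d((-20, -14), (-15, -2)) = 13.0
d((-20, -14), (-13, -10)) = 8.0623
d((-17, -15), (-15, -2)) = 13.1529
d((-17, -15), (-13, -10)) = 6.4031
d((-15, -2), (-13, -10)) = 8.2462

Closest pair: (-20, -14) and (-17, -15) with distance 3.1623

The closest pair is (-20, -14) and (-17, -15) with Euclidean distance 3.1623. For 6 points, brute-force pairwise comparison is shown above. For large n, the divide-and-conquer algorithm (sort by x, recurse on halves, check the dividing strip) achieves O(n log n).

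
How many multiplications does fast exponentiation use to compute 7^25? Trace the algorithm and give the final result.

Computing 7^25 by squaring (build up from 7^1; each line after the first costs one multiplication):

7^1 = 7
7^2 = (7^1)^2 = 7^2 = 49
7^3 = 7 * 7^2 = 7 * 49 = 343
7^6 = (7^3)^2 = 343^2 = 117649
7^12 = (7^6)^2 = 117649^2 = 13841287201
7^24 = (7^12)^2 = 13841287201^2 = 191581231380566414401
7^25 = 7 * 7^24 = 7 * 191581231380566414401 = 1341068619663964900807

Result: 1341068619663964900807
Multiplications needed: 6 (6 lines after 7^1)

7^25 = 1341068619663964900807. Using exponentiation by squaring, this requires 6 multiplications. The key idea: if the exponent is even, square the half-power; if odd, multiply by the base once.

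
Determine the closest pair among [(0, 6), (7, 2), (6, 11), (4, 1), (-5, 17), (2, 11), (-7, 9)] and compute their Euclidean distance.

Computing all pairwise distances among 7 points:

d((0, 6), (7, 2)) = 8.0623
d((0, 6), (6, 11)) = 7.8102
d((0, 6), (4, 1)) = 6.4031
d((0, 6), (-5, 17)) = 12.083
d((0, 6), (2, 11)) = 5.3852
d((0, 6), (-7, 9)) = 7.6158
d((7, 2), (6, 11)) = 9.0554
d((7, 2), (4, 1)) = 3.1623 <-- minimum
d((7, 2), (-5, 17)) = 19.2094
d((7, 2), (2, 11)) = 10.2956
d((7, 2), (-7, 9)) = 15.6525
d((6, 11), (4, 1)) = 10.198
d((6, 11), (-5, 17)) = 12.53
d((6, 11), (2, 11)) = 4.0
d((6, 11), (-7, 9)) = 13.1529
d((4, 1), (-5, 17)) = 18.3576
d((4, 1), (2, 11)) = 10.198
d((4, 1), (-7, 9)) = 13.6015
d((-5, 17), (2, 11)) = 9.2195
d((-5, 17), (-7, 9)) = 8.2462
d((2, 11), (-7, 9)) = 9.2195

Closest pair: (7, 2) and (4, 1) with distance 3.1623

The closest pair is (7, 2) and (4, 1) with Euclidean distance 3.1623. For 7 points, brute-force pairwise comparison is shown above. For large n, the divide-and-conquer algorithm (sort by x, recurse on halves, check the dividing strip) achieves O(n log n).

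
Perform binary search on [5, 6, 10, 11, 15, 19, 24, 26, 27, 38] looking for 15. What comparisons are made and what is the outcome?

Binary search for 15 in [5, 6, 10, 11, 15, 19, 24, 26, 27, 38]:

lo=0, hi=9, mid=4, arr[mid]=15 -> Found target at index 4!

Binary search finds 15 at index 4 after 1 comparisons. The search repeatedly halves the search space by comparing with the middle element.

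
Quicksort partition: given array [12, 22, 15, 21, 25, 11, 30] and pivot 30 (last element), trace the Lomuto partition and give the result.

Lomuto partition with pivot = 30:

Initial array: [12, 22, 15, 21, 25, 11, 30]

arr[0]=12 <= 30: swap with position 0, array becomes [12, 22, 15, 21, 25, 11, 30]
arr[1]=22 <= 30: swap with position 1, array becomes [12, 22, 15, 21, 25, 11, 30]
arr[2]=15 <= 30: swap with position 2, array becomes [12, 22, 15, 21, 25, 11, 30]
arr[3]=21 <= 30: swap with position 3, array becomes [12, 22, 15, 21, 25, 11, 30]
arr[4]=25 <= 30: swap with position 4, array becomes [12, 22, 15, 21, 25, 11, 30]
arr[5]=11 <= 30: swap with position 5, array becomes [12, 22, 15, 21, 25, 11, 30]

Place pivot at position 6: [12, 22, 15, 21, 25, 11, 30]
Pivot position: 6

After partitioning with pivot 30, the array becomes [12, 22, 15, 21, 25, 11, 30]. The pivot is placed at index 6. All elements to the left of the pivot are <= 30, and all elements to the right are > 30.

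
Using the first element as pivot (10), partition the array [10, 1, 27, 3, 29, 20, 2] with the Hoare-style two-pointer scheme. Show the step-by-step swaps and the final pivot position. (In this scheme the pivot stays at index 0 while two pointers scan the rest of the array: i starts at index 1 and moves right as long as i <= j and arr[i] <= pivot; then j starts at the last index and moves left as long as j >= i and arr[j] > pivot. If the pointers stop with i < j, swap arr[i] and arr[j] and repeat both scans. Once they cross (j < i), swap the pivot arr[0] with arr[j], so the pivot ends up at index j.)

Hoare-style two-pointer partition with pivot = 10:

Initial array: [10, 1, 27, 3, 29, 20, 2]

Pointers start at i = 1, j = 6.
i stops at index 2 (arr[2]=27 > 10), j stops at index 6 (arr[6]=2 <= 10): swap arr[2] and arr[6], array becomes [10, 1, 2, 3, 29, 20, 27]
i ends at 4, j ends at 3: the pointers have crossed (j < i), so scanning stops.

Swap pivot arr[0] with arr[3] to place pivot at position 3: [3, 1, 2, 10, 29, 20, 27]
Pivot position: 3

After partitioning with pivot 10, the array becomes [3, 1, 2, 10, 29, 20, 27]. The pivot is placed at index 3. All elements to the left of the pivot are <= 10, and all elements to the right are > 10.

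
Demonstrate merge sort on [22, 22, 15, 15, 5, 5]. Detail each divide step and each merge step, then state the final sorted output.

Merge sort trace:

Split: [22, 22, 15, 15, 5, 5] -> [22, 22, 15] and [15, 5, 5]
  Split: [22, 22, 15] -> [22] and [22, 15]
    Split: [22, 15] -> [22] and [15]
    Merge: [22] + [15] -> [15, 22]
  Merge: [22] + [15, 22] -> [15, 22, 22]
  Split: [15, 5, 5] -> [15] and [5, 5]
    Split: [5, 5] -> [5] and [5]
    Merge: [5] + [5] -> [5, 5]
  Merge: [15] + [5, 5] -> [5, 5, 15]
Merge: [15, 22, 22] + [5, 5, 15] -> [5, 5, 15, 15, 22, 22]

Final sorted array: [5, 5, 15, 15, 22, 22]

The merge sort proceeds by recursively splitting the array and merging sorted halves.
After all merges, the sorted array is [5, 5, 15, 15, 22, 22].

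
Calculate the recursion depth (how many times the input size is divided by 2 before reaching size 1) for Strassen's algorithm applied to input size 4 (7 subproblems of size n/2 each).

For divide and conquer with division factor 2:

Problem sizes at each level:
Level 0: 4
Level 1: 2
Level 2: 1

The root is level 0 and the size-1 base case is level 2 (the tree spans levels 0 through 2, i.e. 3 levels counting the root), so the depth is the number of divisions: log_2(4) = 2

The recursion tree depth is log_2(4) = 2. At each level, the problem size is divided by 2, so it takes 2 divisions to reduce to a base case of size 1. The algorithm makes 7 recursive calls at each level.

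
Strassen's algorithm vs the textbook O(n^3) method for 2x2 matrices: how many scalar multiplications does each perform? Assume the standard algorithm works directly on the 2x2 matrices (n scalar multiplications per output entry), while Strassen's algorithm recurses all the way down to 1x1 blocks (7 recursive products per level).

Matrix multiplication for 2x2 matrices:

Standard algorithm: 2^3 = 8 multiplications
Strassen's algorithm: 7^(log2(2)) = 7^1 = 7 multiplications
Savings: 8 - 7 = 1 multiplications

Standard: 8 multiplications (2^3). Strassen: 7 multiplications (7^1). Strassen reduces 8 recursive multiplications to 7 at each level.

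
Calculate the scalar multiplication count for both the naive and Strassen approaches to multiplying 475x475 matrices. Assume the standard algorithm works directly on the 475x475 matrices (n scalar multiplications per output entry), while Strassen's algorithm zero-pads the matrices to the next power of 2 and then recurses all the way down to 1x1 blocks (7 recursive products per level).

Matrix multiplication for 475x475 matrices:

Strassen's algorithm requires power-of-2 dimensions. Pad 475x475 to 512x512 (next power of 2).

Standard algorithm: 475^3 = 107171875 multiplications
Strassen's algorithm: 7^(log2(512)) = 7^9 = 40353607 multiplications
Savings: 107171875 - 40353607 = 66818268 multiplications

Standard: 107171875 multiplications (475^3). Strassen: 40353607 multiplications (7^9, after padding to 512x512). Strassen reduces 8 recursive multiplications to 7 at each level.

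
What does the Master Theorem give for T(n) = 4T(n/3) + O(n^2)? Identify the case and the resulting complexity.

Master Theorem for T(n) = 4T(n/3) + O(n^2):

a = 4, b = 3, c = 2
log_b(a) = log_3(4) = 1.2619

Case 3: c = 2 > log_3(4) = 1.2619
T(n) = O(n^2) = O(n^2)

For T(n) = 4T(n/3) + O(n^2): log_3(4) = 1.2619. This is Case 3 of the Master Theorem (c > log_b(a), work dominated by root), giving O(n^2).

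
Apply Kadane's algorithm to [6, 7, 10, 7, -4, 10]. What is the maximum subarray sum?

Using Kadane's algorithm on [6, 7, 10, 7, -4, 10]:

Scanning through the array:
Position 1 (value 7): max_ending_here = 13, max_so_far = 13
Position 2 (value 10): max_ending_here = 23, max_so_far = 23
Position 3 (value 7): max_ending_here = 30, max_so_far = 30
Position 4 (value -4): max_ending_here = 26, max_so_far = 30
Position 5 (value 10): max_ending_here = 36, max_so_far = 36

Maximum subarray: [6, 7, 10, 7, -4, 10]
Maximum sum: 36

The maximum subarray is [6, 7, 10, 7, -4, 10] with sum 36. This subarray runs from index 0 to index 5.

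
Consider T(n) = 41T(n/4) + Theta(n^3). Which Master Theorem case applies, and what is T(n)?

Master Theorem for T(n) = 41T(n/4) + O(n^3):

a = 41, b = 4, c = 3
log_b(a) = log_4(41) = 2.6788

Case 3: c = 3 > log_4(41) = 2.6788
T(n) = O(n^3) = O(n^3)

For T(n) = 41T(n/4) + O(n^3): log_4(41) = 2.6788. This is Case 3 of the Master Theorem (c > log_b(a), work dominated by root), giving O(n^3).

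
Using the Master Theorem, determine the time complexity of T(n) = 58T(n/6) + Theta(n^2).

Master Theorem for T(n) = 58T(n/6) + O(n^2):

a = 58, b = 6, c = 2
log_b(a) = log_6(58) = 2.2662

Case 1: c = 2 < log_6(58) = 2.2662
T(n) = O(n^(log_6 58))

For T(n) = 58T(n/6) + O(n^2): log_6(58) = 2.2662. This is Case 1 of the Master Theorem (c < log_b(a), work dominated by leaves), giving O(n^(log_6 58)).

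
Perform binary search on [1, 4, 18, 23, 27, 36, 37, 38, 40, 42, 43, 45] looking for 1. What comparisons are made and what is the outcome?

Binary search for 1 in [1, 4, 18, 23, 27, 36, 37, 38, 40, 42, 43, 45]:

lo=0, hi=11, mid=5, arr[mid]=36 -> 36 > 1, search left half
lo=0, hi=4, mid=2, arr[mid]=18 -> 18 > 1, search left half
lo=0, hi=1, mid=0, arr[mid]=1 -> Found target at index 0!

Binary search finds 1 at index 0 after 3 comparisons. The search repeatedly halves the search space by comparing with the middle element.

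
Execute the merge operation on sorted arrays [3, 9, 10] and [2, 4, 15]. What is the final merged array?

Merging process:

Compare 3 vs 2: take 2 from right. Merged: [2]
Compare 3 vs 4: take 3 from left. Merged: [2, 3]
Compare 9 vs 4: take 4 from right. Merged: [2, 3, 4]
Compare 9 vs 15: take 9 from left. Merged: [2, 3, 4, 9]
Compare 10 vs 15: take 10 from left. Merged: [2, 3, 4, 9, 10]
Append remaining from right: [15]. Merged: [2, 3, 4, 9, 10, 15]

Final merged array: [2, 3, 4, 9, 10, 15]
Total comparisons: 5

The merged array is [2, 3, 4, 9, 10, 15], requiring 5 comparisons. The merge step runs in O(n) time where n is the total number of elements.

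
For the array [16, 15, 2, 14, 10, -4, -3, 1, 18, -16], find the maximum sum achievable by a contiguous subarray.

Using Kadane's algorithm on [16, 15, 2, 14, 10, -4, -3, 1, 18, -16]:

Scanning through the array:
Position 1 (value 15): max_ending_here = 31, max_so_far = 31
Position 2 (value 2): max_ending_here = 33, max_so_far = 33
Position 3 (value 14): max_ending_here = 47, max_so_far = 47
Position 4 (value 10): max_ending_here = 57, max_so_far = 57
Position 5 (value -4): max_ending_here = 53, max_so_far = 57
Position 6 (value -3): max_ending_here = 50, max_so_far = 57
Position 7 (value 1): max_ending_here = 51, max_so_far = 57
Position 8 (value 18): max_ending_here = 69, max_so_far = 69
Position 9 (value -16): max_ending_here = 53, max_so_far = 69

Maximum subarray: [16, 15, 2, 14, 10, -4, -3, 1, 18]
Maximum sum: 69

The maximum subarray is [16, 15, 2, 14, 10, -4, -3, 1, 18] with sum 69. This subarray runs from index 0 to index 8.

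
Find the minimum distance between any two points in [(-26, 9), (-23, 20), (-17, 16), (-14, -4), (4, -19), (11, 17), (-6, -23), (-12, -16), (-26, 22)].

Computing all pairwise distances among 9 points:

d((-26, 9), (-23, 20)) = 11.4018
d((-26, 9), (-17, 16)) = 11.4018
d((-26, 9), (-14, -4)) = 17.6918
d((-26, 9), (4, -19)) = 41.0366
d((-26, 9), (11, 17)) = 37.855
d((-26, 9), (-6, -23)) = 37.7359
d((-26, 9), (-12, -16)) = 28.6531
d((-26, 9), (-26, 22)) = 13.0
d((-23, 20), (-17, 16)) = 7.2111
d((-23, 20), (-14, -4)) = 25.632
d((-23, 20), (4, -19)) = 47.4342
d((-23, 20), (11, 17)) = 34.1321
d((-23, 20), (-6, -23)) = 46.2385
d((-23, 20), (-12, -16)) = 37.6431
d((-23, 20), (-26, 22)) = 3.6056 <-- minimum
d((-17, 16), (-14, -4)) = 20.2237
d((-17, 16), (4, -19)) = 40.8167
d((-17, 16), (11, 17)) = 28.0179
d((-17, 16), (-6, -23)) = 40.5216
d((-17, 16), (-12, -16)) = 32.3883
d((-17, 16), (-26, 22)) = 10.8167
d((-14, -4), (4, -19)) = 23.4307
d((-14, -4), (11, 17)) = 32.6497
d((-14, -4), (-6, -23)) = 20.6155
d((-14, -4), (-12, -16)) = 12.1655
d((-14, -4), (-26, 22)) = 28.6356
d((4, -19), (11, 17)) = 36.6742
d((4, -19), (-6, -23)) = 10.7703
d((4, -19), (-12, -16)) = 16.2788
d((4, -19), (-26, 22)) = 50.8035
d((11, 17), (-6, -23)) = 43.4626
d((11, 17), (-12, -16)) = 40.2244
d((11, 17), (-26, 22)) = 37.3363
d((-6, -23), (-12, -16)) = 9.2195
d((-6, -23), (-26, 22)) = 49.2443
d((-12, -16), (-26, 22)) = 40.4969

Closest pair: (-23, 20) and (-26, 22) with distance 3.6056

The closest pair is (-23, 20) and (-26, 22) with Euclidean distance 3.6056. For 9 points, brute-force pairwise comparison is shown above. For large n, the divide-and-conquer algorithm (sort by x, recurse on halves, check the dividing strip) achieves O(n log n).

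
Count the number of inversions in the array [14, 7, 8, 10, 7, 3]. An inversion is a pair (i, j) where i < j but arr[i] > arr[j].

Finding inversions in [14, 7, 8, 10, 7, 3]:

(0, 1): arr[0]=14 > arr[1]=7
(0, 2): arr[0]=14 > arr[2]=8
(0, 3): arr[0]=14 > arr[3]=10
(0, 4): arr[0]=14 > arr[4]=7
(0, 5): arr[0]=14 > arr[5]=3
(1, 5): arr[1]=7 > arr[5]=3
(2, 4): arr[2]=8 > arr[4]=7
(2, 5): arr[2]=8 > arr[5]=3
(3, 4): arr[3]=10 > arr[4]=7
(3, 5): arr[3]=10 > arr[5]=3
(4, 5): arr[4]=7 > arr[5]=3

Total inversions: 11

The array has 11 inversion(s): (0,1), (0,2), (0,3), (0,4), (0,5), (1,5), (2,4), (2,5), (3,4), (3,5), (4,5). Each pair (i,j) satisfies i < j and arr[i] > arr[j].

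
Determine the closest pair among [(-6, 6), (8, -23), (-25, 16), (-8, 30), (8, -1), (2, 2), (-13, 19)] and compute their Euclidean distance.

Computing all pairwise distances among 7 points:

d((-6, 6), (8, -23)) = 32.2025
d((-6, 6), (-25, 16)) = 21.4709
d((-6, 6), (-8, 30)) = 24.0832
d((-6, 6), (8, -1)) = 15.6525
d((-6, 6), (2, 2)) = 8.9443
d((-6, 6), (-13, 19)) = 14.7648
d((8, -23), (-25, 16)) = 51.0882
d((8, -23), (-8, 30)) = 55.3624
d((8, -23), (8, -1)) = 22.0
d((8, -23), (2, 2)) = 25.7099
d((8, -23), (-13, 19)) = 46.9574
d((-25, 16), (-8, 30)) = 22.0227
d((-25, 16), (8, -1)) = 37.1214
d((-25, 16), (2, 2)) = 30.4138
d((-25, 16), (-13, 19)) = 12.3693
d((-8, 30), (8, -1)) = 34.8855
d((-8, 30), (2, 2)) = 29.7321
d((-8, 30), (-13, 19)) = 12.083
d((8, -1), (2, 2)) = 6.7082 <-- minimum
d((8, -1), (-13, 19)) = 29.0
d((2, 2), (-13, 19)) = 22.6716

Closest pair: (8, -1) and (2, 2) with distance 6.7082

The closest pair is (8, -1) and (2, 2) with Euclidean distance 6.7082. For 7 points, brute-force pairwise comparison is shown above. For large n, the divide-and-conquer algorithm (sort by x, recurse on halves, check the dividing strip) achieves O(n log n).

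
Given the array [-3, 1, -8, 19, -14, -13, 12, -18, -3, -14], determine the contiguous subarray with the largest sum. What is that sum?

Using Kadane's algorithm on [-3, 1, -8, 19, -14, -13, 12, -18, -3, -14]:

Scanning through the array:
Position 1 (value 1): max_ending_here = 1, max_so_far = 1
Position 2 (value -8): max_ending_here = -7, max_so_far = 1
Position 3 (value 19): max_ending_here = 19, max_so_far = 19
Position 4 (value -14): max_ending_here = 5, max_so_far = 19
Position 5 (value -13): max_ending_here = -8, max_so_far = 19
Position 6 (value 12): max_ending_here = 12, max_so_far = 19
Position 7 (value -18): max_ending_here = -6, max_so_far = 19
Position 8 (value -3): max_ending_here = -3, max_so_far = 19
Position 9 (value -14): max_ending_here = -14, max_so_far = 19

Maximum subarray: [19]
Maximum sum: 19

The maximum subarray is [19] with sum 19. This subarray runs from index 3 to index 3.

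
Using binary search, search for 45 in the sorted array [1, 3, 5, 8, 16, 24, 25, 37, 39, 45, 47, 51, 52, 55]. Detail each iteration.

Binary search for 45 in [1, 3, 5, 8, 16, 24, 25, 37, 39, 45, 47, 51, 52, 55]:

lo=0, hi=13, mid=6, arr[mid]=25 -> 25 < 45, search right half
lo=7, hi=13, mid=10, arr[mid]=47 -> 47 > 45, search left half
lo=7, hi=9, mid=8, arr[mid]=39 -> 39 < 45, search right half
lo=9, hi=9, mid=9, arr[mid]=45 -> Found target at index 9!

Binary search finds 45 at index 9 after 4 comparisons. The search repeatedly halves the search space by comparing with the middle element.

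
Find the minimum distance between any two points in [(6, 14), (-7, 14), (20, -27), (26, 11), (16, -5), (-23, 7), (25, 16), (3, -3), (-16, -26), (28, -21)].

Computing all pairwise distances among 10 points:

d((6, 14), (-7, 14)) = 13.0
d((6, 14), (20, -27)) = 43.3244
d((6, 14), (26, 11)) = 20.2237
d((6, 14), (16, -5)) = 21.4709
d((6, 14), (-23, 7)) = 29.8329
d((6, 14), (25, 16)) = 19.105
d((6, 14), (3, -3)) = 17.2627
d((6, 14), (-16, -26)) = 45.6508
d((6, 14), (28, -21)) = 41.3401
d((-7, 14), (20, -27)) = 49.0918
d((-7, 14), (26, 11)) = 33.1361
d((-7, 14), (16, -5)) = 29.8329
d((-7, 14), (-23, 7)) = 17.4642
d((-7, 14), (25, 16)) = 32.0624
d((-7, 14), (3, -3)) = 19.7231
d((-7, 14), (-16, -26)) = 41.0
d((-7, 14), (28, -21)) = 49.4975
d((20, -27), (26, 11)) = 38.4708
d((20, -27), (16, -5)) = 22.3607
d((20, -27), (-23, 7)) = 54.8179
d((20, -27), (25, 16)) = 43.2897
d((20, -27), (3, -3)) = 29.4109
d((20, -27), (-16, -26)) = 36.0139
d((20, -27), (28, -21)) = 10.0
d((26, 11), (16, -5)) = 18.868
d((26, 11), (-23, 7)) = 49.163
d((26, 11), (25, 16)) = 5.099 <-- minimum
d((26, 11), (3, -3)) = 26.9258
d((26, 11), (-16, -26)) = 55.9732
d((26, 11), (28, -21)) = 32.0624
d((16, -5), (-23, 7)) = 40.8044
d((16, -5), (25, 16)) = 22.8473
d((16, -5), (3, -3)) = 13.1529
d((16, -5), (-16, -26)) = 38.2753
d((16, -5), (28, -21)) = 20.0
d((-23, 7), (25, 16)) = 48.8365
d((-23, 7), (3, -3)) = 27.8568
d((-23, 7), (-16, -26)) = 33.7343
d((-23, 7), (28, -21)) = 58.1808
d((25, 16), (3, -3)) = 29.0689
d((25, 16), (-16, -26)) = 58.6941
d((25, 16), (28, -21)) = 37.1214
d((3, -3), (-16, -26)) = 29.8329
d((3, -3), (28, -21)) = 30.8058
d((-16, -26), (28, -21)) = 44.2832

Closest pair: (26, 11) and (25, 16) with distance 5.099

The closest pair is (26, 11) and (25, 16) with Euclidean distance 5.099. For 10 points, brute-force pairwise comparison is shown above. For large n, the divide-and-conquer algorithm (sort by x, recurse on halves, check the dividing strip) achieves O(n log n).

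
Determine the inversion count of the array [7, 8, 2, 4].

Finding inversions in [7, 8, 2, 4]:

(0, 2): arr[0]=7 > arr[2]=2
(0, 3): arr[0]=7 > arr[3]=4
(1, 2): arr[1]=8 > arr[2]=2
(1, 3): arr[1]=8 > arr[3]=4

Total inversions: 4

The array has 4 inversion(s): (0,2), (0,3), (1,2), (1,3). Each pair (i,j) satisfies i < j and arr[i] > arr[j].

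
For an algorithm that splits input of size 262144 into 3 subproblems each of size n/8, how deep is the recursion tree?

For divide and conquer with division factor 8:

Problem sizes at each level:
Level 0: 262144
Level 1: 32768
Level 2: 4096
Level 3: 512
Level 4: 64
Level 5: 8
Level 6: 1

The root is level 0 and the size-1 base case is level 6 (the tree spans levels 0 through 6, i.e. 7 levels counting the root), so the depth is the number of divisions: log_8(262144) = 6

The recursion tree depth is log_8(262144) = 6. At each level, the problem size is divided by 8, so it takes 6 divisions to reduce to a base case of size 1. The algorithm makes 3 recursive calls at each level.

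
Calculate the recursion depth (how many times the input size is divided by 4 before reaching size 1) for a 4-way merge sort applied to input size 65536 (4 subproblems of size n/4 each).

For divide and conquer with division factor 4:

Problem sizes at each level:
Level 0: 65536
Level 1: 16384
Level 2: 4096
Level 3: 1024
Level 4: 256
Level 5: 64
Level 6: 16
Level 7: 4
Level 8: 1

The root is level 0 and the size-1 base case is level 8 (the tree spans levels 0 through 8, i.e. 9 levels counting the root), so the depth is the number of divisions: log_4(65536) = 8

The recursion tree depth is log_4(65536) = 8. At each level, the problem size is divided by 4, so it takes 8 divisions to reduce to a base case of size 1. The algorithm makes 4 recursive calls at each level.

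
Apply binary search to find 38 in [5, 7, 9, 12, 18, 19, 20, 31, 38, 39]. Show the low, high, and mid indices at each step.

Binary search for 38 in [5, 7, 9, 12, 18, 19, 20, 31, 38, 39]:

lo=0, hi=9, mid=4, arr[mid]=18 -> 18 < 38, search right half
lo=5, hi=9, mid=7, arr[mid]=31 -> 31 < 38, search right half
lo=8, hi=9, mid=8, arr[mid]=38 -> Found target at index 8!

Binary search finds 38 at index 8 after 3 comparisons. The search repeatedly halves the search space by comparing with the middle element.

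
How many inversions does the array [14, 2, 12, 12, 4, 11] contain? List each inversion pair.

Finding inversions in [14, 2, 12, 12, 4, 11]:

(0, 1): arr[0]=14 > arr[1]=2
(0, 2): arr[0]=14 > arr[2]=12
(0, 3): arr[0]=14 > arr[3]=12
(0, 4): arr[0]=14 > arr[4]=4
(0, 5): arr[0]=14 > arr[5]=11
(2, 4): arr[2]=12 > arr[4]=4
(2, 5): arr[2]=12 > arr[5]=11
(3, 4): arr[3]=12 > arr[4]=4
(3, 5): arr[3]=12 > arr[5]=11

Total inversions: 9

The array has 9 inversion(s): (0,1), (0,2), (0,3), (0,4), (0,5), (2,4), (2,5), (3,4), (3,5). Each pair (i,j) satisfies i < j and arr[i] > arr[j].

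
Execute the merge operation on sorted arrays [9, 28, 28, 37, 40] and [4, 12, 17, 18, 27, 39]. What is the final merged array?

Merging process:

Compare 9 vs 4: take 4 from right. Merged: [4]
Compare 9 vs 12: take 9 from left. Merged: [4, 9]
Compare 28 vs 12: take 12 from right. Merged: [4, 9, 12]
Compare 28 vs 17: take 17 from right. Merged: [4, 9, 12, 17]
Compare 28 vs 18: take 18 from right. Merged: [4, 9, 12, 17, 18]
Compare 28 vs 27: take 27 from right. Merged: [4, 9, 12, 17, 18, 27]
Compare 28 vs 39: take 28 from left. Merged: [4, 9, 12, 17, 18, 27, 28]
Compare 28 vs 39: take 28 from left. Merged: [4, 9, 12, 17, 18, 27, 28, 28]
Compare 37 vs 39: take 37 from left. Merged: [4, 9, 12, 17, 18, 27, 28, 28, 37]
Compare 40 vs 39: take 39 from right. Merged: [4, 9, 12, 17, 18, 27, 28, 28, 37, 39]
Append remaining from left: [40]. Merged: [4, 9, 12, 17, 18, 27, 28, 28, 37, 39, 40]

Final merged array: [4, 9, 12, 17, 18, 27, 28, 28, 37, 39, 40]
Total comparisons: 10

The merged array is [4, 9, 12, 17, 18, 27, 28, 28, 37, 39, 40], requiring 10 comparisons. The merge step runs in O(n) time where n is the total number of elements.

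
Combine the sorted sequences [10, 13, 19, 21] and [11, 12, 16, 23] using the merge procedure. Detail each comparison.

Merging process:

Compare 10 vs 11: take 10 from left. Merged: [10]
Compare 13 vs 11: take 11 from right. Merged: [10, 11]
Compare 13 vs 12: take 12 from right. Merged: [10, 11, 12]
Compare 13 vs 16: take 13 from left. Merged: [10, 11, 12, 13]
Compare 19 vs 16: take 16 from right. Merged: [10, 11, 12, 13, 16]
Compare 19 vs 23: take 19 from left. Merged: [10, 11, 12, 13, 16, 19]
Compare 21 vs 23: take 21 from left. Merged: [10, 11, 12, 13, 16, 19, 21]
Append remaining from right: [23]. Merged: [10, 11, 12, 13, 16, 19, 21, 23]

Final merged array: [10, 11, 12, 13, 16, 19, 21, 23]
Total comparisons: 7

The merged array is [10, 11, 12, 13, 16, 19, 21, 23], requiring 7 comparisons. The merge step runs in O(n) time where n is the total number of elements.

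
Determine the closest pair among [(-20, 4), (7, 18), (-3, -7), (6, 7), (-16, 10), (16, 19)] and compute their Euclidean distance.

Computing all pairwise distances among 6 points:

d((-20, 4), (7, 18)) = 30.4138
d((-20, 4), (-3, -7)) = 20.2485
d((-20, 4), (6, 7)) = 26.1725
d((-20, 4), (-16, 10)) = 7.2111 <-- minimum
d((-20, 4), (16, 19)) = 39.0
d((7, 18), (-3, -7)) = 26.9258
d((7, 18), (6, 7)) = 11.0454
d((7, 18), (-16, 10)) = 24.3516
d((7, 18), (16, 19)) = 9.0554
d((-3, -7), (6, 7)) = 16.6433
d((-3, -7), (-16, 10)) = 21.4009
d((-3, -7), (16, 19)) = 32.2025
d((6, 7), (-16, 10)) = 22.2036
d((6, 7), (16, 19)) = 15.6205
d((-16, 10), (16, 19)) = 33.2415

Closest pair: (-20, 4) and (-16, 10) with distance 7.2111

The closest pair is (-20, 4) and (-16, 10) with Euclidean distance 7.2111. For 6 points, brute-force pairwise comparison is shown above. For large n, the divide-and-conquer algorithm (sort by x, recurse on halves, check the dividing strip) achieves O(n log n).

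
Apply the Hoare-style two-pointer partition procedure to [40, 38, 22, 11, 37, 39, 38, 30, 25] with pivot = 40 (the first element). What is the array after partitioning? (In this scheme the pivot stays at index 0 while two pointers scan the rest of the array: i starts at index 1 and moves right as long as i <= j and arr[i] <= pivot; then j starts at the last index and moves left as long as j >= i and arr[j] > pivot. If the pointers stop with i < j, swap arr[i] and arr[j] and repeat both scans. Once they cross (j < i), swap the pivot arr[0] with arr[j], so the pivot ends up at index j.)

Hoare-style two-pointer partition with pivot = 40:

Initial array: [40, 38, 22, 11, 37, 39, 38, 30, 25]

Pointers start at i = 1, j = 8.
i ends at 9, j ends at 8: the pointers have crossed (j < i), so scanning stops.

Swap pivot arr[0] with arr[8] to place pivot at position 8: [25, 38, 22, 11, 37, 39, 38, 30, 40]
Pivot position: 8

After partitioning with pivot 40, the array becomes [25, 38, 22, 11, 37, 39, 38, 30, 40]. The pivot is placed at index 8. All elements to the left of the pivot are <= 40, and all elements to the right are > 40.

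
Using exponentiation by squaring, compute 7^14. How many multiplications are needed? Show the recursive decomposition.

Computing 7^14 by squaring (build up from 7^1; each line after the first costs one multiplication):

7^1 = 7
7^2 = (7^1)^2 = 7^2 = 49
7^3 = 7 * 7^2 = 7 * 49 = 343
7^6 = (7^3)^2 = 343^2 = 117649
7^7 = 7 * 7^6 = 7 * 117649 = 823543
7^14 = (7^7)^2 = 823543^2 = 678223072849

Result: 678223072849
Multiplications needed: 5 (5 lines after 7^1)

7^14 = 678223072849. Using exponentiation by squaring, this requires 5 multiplications. The key idea: if the exponent is even, square the half-power; if odd, multiply by the base once.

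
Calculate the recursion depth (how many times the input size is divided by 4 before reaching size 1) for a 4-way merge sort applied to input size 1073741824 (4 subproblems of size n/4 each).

For divide and conquer with division factor 4:

Problem sizes at each level:
Level 0: 1073741824
Level 1: 268435456
Level 2: 67108864
Level 3: 16777216
Level 4: 4194304
Level 5: 1048576
Level 6: 262144
Level 7: 65536
Level 8: 16384
Level 9: 4096
Level 10: 1024
Level 11: 256
Level 12: 64
Level 13: 16
Level 14: 4
Level 15: 1

The root is level 0 and the size-1 base case is level 15 (the tree spans levels 0 through 15, i.e. 16 levels counting the root), so the depth is the number of divisions: log_4(1073741824) = 15

The recursion tree depth is log_4(1073741824) = 15. At each level, the problem size is divided by 4, so it takes 15 divisions to reduce to a base case of size 1. The algorithm makes 4 recursive calls at each level.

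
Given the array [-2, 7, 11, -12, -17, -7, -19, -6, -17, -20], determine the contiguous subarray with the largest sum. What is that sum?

Using Kadane's algorithm on [-2, 7, 11, -12, -17, -7, -19, -6, -17, -20]:

Scanning through the array:
Position 1 (value 7): max_ending_here = 7, max_so_far = 7
Position 2 (value 11): max_ending_here = 18, max_so_far = 18
Position 3 (value -12): max_ending_here = 6, max_so_far = 18
Position 4 (value -17): max_ending_here = -11, max_so_far = 18
Position 5 (value -7): max_ending_here = -7, max_so_far = 18
Position 6 (value -19): max_ending_here = -19, max_so_far = 18
Position 7 (value -6): max_ending_here = -6, max_so_far = 18
Position 8 (value -17): max_ending_here = -17, max_so_far = 18
Position 9 (value -20): max_ending_here = -20, max_so_far = 18

Maximum subarray: [7, 11]
Maximum sum: 18

The maximum subarray is [7, 11] with sum 18. This subarray runs from index 1 to index 2.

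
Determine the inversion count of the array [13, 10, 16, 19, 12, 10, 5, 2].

Finding inversions in [13, 10, 16, 19, 12, 10, 5, 2]:

(0, 1): arr[0]=13 > arr[1]=10
(0, 4): arr[0]=13 > arr[4]=12
(0, 5): arr[0]=13 > arr[5]=10
(0, 6): arr[0]=13 > arr[6]=5
(0, 7): arr[0]=13 > arr[7]=2
(1, 6): arr[1]=10 > arr[6]=5
(1, 7): arr[1]=10 > arr[7]=2
(2, 4): arr[2]=16 > arr[4]=12
(2, 5): arr[2]=16 > arr[5]=10
(2, 6): arr[2]=16 > arr[6]=5
(2, 7): arr[2]=16 > arr[7]=2
(3, 4): arr[3]=19 > arr[4]=12
(3, 5): arr[3]=19 > arr[5]=10
(3, 6): arr[3]=19 > arr[6]=5
(3, 7): arr[3]=19 > arr[7]=2
(4, 5): arr[4]=12 > arr[5]=10
(4, 6): arr[4]=12 > arr[6]=5
(4, 7): arr[4]=12 > arr[7]=2
(5, 6): arr[5]=10 > arr[6]=5
(5, 7): arr[5]=10 > arr[7]=2
(6, 7): arr[6]=5 > arr[7]=2

Total inversions: 21

The array has 21 inversion(s): (0,1), (0,4), (0,5), (0,6), (0,7), (1,6), (1,7), (2,4), (2,5), (2,6), (2,7), (3,4), (3,5), (3,6), (3,7), (4,5), (4,6), (4,7), (5,6), (5,7), (6,7). Each pair (i,j) satisfies i < j and arr[i] > arr[j].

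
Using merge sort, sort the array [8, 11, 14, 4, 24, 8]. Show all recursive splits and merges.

Merge sort trace:

Split: [8, 11, 14, 4, 24, 8] -> [8, 11, 14] and [4, 24, 8]
  Split: [8, 11, 14] -> [8] and [11, 14]
    Split: [11, 14] -> [11] and [14]
    Merge: [11] + [14] -> [11, 14]
  Merge: [8] + [11, 14] -> [8, 11, 14]
  Split: [4, 24, 8] -> [4] and [24, 8]
    Split: [24, 8] -> [24] and [8]
    Merge: [24] + [8] -> [8, 24]
  Merge: [4] + [8, 24] -> [4, 8, 24]
Merge: [8, 11, 14] + [4, 8, 24] -> [4, 8, 8, 11, 14, 24]

Final sorted array: [4, 8, 8, 11, 14, 24]

The merge sort proceeds by recursively splitting the array and merging sorted halves.
After all merges, the sorted array is [4, 8, 8, 11, 14, 24].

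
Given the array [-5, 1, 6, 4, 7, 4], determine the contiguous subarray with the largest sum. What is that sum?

Using Kadane's algorithm on [-5, 1, 6, 4, 7, 4]:

Scanning through the array:
Position 1 (value 1): max_ending_here = 1, max_so_far = 1
Position 2 (value 6): max_ending_here = 7, max_so_far = 7
Position 3 (value 4): max_ending_here = 11, max_so_far = 11
Position 4 (value 7): max_ending_here = 18, max_so_far = 18
Position 5 (value 4): max_ending_here = 22, max_so_far = 22

Maximum subarray: [1, 6, 4, 7, 4]
Maximum sum: 22

The maximum subarray is [1, 6, 4, 7, 4] with sum 22. This subarray runs from index 1 to index 5.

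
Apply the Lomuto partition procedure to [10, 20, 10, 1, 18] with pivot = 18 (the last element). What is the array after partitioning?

Lomuto partition with pivot = 18:

Initial array: [10, 20, 10, 1, 18]

arr[0]=10 <= 18: swap with position 0, array becomes [10, 20, 10, 1, 18]
arr[1]=20 > 18: no swap
arr[2]=10 <= 18: swap with position 1, array becomes [10, 10, 20, 1, 18]
arr[3]=1 <= 18: swap with position 2, array becomes [10, 10, 1, 20, 18]

Place pivot at position 3: [10, 10, 1, 18, 20]
Pivot position: 3

After partitioning with pivot 18, the array becomes [10, 10, 1, 18, 20]. The pivot is placed at index 3. All elements to the left of the pivot are <= 18, and all elements to the right are > 18.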